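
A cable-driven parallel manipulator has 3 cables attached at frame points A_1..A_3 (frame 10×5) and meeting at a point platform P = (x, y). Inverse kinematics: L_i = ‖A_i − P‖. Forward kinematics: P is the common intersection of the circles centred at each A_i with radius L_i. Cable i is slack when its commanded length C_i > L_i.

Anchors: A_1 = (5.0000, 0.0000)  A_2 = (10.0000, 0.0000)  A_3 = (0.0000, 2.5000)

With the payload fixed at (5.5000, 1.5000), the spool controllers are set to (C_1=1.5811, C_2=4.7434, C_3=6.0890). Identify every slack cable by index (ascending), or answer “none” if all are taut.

3

cable 1: L_1 = ‖A_1−P‖ = 1.5811;  C_1 = 1.5811 → taut
cable 2: L_2 = ‖A_2−P‖ = 4.7434;  C_2 = 4.7434 → taut
cable 3: L_3 = ‖A_3−P‖ = 5.5902;  C_3 = 6.0890 → slack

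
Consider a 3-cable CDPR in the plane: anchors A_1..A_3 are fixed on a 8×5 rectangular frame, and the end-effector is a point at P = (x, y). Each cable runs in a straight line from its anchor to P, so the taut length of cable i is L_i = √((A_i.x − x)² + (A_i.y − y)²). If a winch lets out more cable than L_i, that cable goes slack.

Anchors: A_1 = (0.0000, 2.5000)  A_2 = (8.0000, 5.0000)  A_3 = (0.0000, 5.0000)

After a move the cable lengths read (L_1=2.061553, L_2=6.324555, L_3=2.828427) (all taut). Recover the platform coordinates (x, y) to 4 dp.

(2.0000, 3.0000)

each cable: (A_i−P)·(A_i−P) = L_i²; let c_i = ‖A_i‖²−L_i²
c_1 = 0.0000+6.2500−4.2500 = 2.0000
row 1: -16.0000x − 5.0000y = -47.0000  (c_2=49.0000)
row 2: 0.0000x − 5.0000y = -15.0000  (c_3=17.0000)
Cramer on rows 1–2 → x = 2.0000, y = 3.0000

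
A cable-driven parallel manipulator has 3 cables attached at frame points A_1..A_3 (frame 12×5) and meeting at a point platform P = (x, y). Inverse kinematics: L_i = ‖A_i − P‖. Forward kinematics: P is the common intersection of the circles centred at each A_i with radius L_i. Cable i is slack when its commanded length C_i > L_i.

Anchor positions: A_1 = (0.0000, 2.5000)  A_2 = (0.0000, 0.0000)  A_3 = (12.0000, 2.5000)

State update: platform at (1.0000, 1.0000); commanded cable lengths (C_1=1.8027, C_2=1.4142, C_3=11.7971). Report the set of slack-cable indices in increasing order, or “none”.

3

i=1: geometric 1.8028 vs commanded 1.8027 ⇒ taut
i=2: geometric 1.4142 vs commanded 1.4142 ⇒ taut
i=3: geometric 11.1018 vs commanded 11.7971 ⇒ slack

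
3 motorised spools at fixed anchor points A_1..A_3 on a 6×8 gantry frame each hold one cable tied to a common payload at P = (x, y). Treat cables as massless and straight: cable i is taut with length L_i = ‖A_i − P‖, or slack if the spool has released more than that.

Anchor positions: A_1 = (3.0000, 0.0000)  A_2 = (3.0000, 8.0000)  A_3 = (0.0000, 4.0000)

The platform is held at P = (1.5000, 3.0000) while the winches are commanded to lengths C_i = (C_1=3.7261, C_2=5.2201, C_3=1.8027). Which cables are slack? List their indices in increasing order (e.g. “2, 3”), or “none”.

cable 1: √((1.5000)²+(-3.0000)²)=3.3541, C_1=3.7261: slack
cable 2: √((1.5000)²+(5.0000)²)=5.2202, C_2=5.2201: taut
cable 3: √((-1.5000)²+(1.0000)²)=1.8028, C_3=1.8027: taut

1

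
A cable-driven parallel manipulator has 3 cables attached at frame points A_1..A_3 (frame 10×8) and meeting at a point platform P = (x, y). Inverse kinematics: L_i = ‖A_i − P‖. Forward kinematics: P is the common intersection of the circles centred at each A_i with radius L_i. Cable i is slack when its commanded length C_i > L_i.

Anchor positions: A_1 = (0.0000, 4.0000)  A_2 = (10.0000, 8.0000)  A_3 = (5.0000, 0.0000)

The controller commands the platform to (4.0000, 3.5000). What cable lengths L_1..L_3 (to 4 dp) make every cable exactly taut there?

(4.0311, 7.5000, 3.6401)

cable 1: Δx=-4.0000, Δy=0.5000; L_1 = √(Δx²+Δy²) = 4.0311
cable 2: Δx=6.0000, Δy=4.5000; L_2 = √(Δx²+Δy²) = 7.5000
cable 3: Δx=1.0000, Δy=-3.5000; L_3 = √(Δx²+Δy²) = 3.6401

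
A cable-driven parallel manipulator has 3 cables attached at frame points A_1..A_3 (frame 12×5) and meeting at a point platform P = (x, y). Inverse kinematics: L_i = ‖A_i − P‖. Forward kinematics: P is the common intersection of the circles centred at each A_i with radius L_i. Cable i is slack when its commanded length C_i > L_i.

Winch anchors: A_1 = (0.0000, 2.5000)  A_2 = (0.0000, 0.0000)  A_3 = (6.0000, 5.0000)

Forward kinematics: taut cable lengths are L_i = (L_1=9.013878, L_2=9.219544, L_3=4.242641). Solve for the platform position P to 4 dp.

each cable: (A_i−P)·(A_i−P) = L_i²; let q_i = ‖A_i‖²−L_i²
q_1 = 0.0000+6.2500−81.2500 = -75.0000
row 1: 0.0000x + 5.0000y = 10.0000  (q_2=-85.0000)
row 2: -12.0000x − 5.0000y = -118.0000  (q_3=43.0000)
Cramer on rows 1–2 → x = 9.0000, y = 2.0000

(9.0000, 2.0000)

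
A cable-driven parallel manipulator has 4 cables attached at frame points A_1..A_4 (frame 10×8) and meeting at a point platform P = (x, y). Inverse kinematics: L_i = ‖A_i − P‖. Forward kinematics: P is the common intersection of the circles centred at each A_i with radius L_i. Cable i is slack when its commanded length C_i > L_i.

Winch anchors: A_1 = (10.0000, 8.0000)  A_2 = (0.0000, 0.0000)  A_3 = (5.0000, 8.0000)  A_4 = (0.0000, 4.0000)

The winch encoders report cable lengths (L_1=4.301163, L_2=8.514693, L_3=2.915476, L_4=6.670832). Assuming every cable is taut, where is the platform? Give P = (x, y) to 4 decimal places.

(6.5000, 5.5000)

each cable: (A_i−P)·(A_i−P) = L_i²; let k_i = ‖A_i‖²−L_i²
k_1 = 100.0000+64.0000−18.5000 = 145.5000
row 1: 20.0000x + 16.0000y = 218.0000  (k_2=-72.5000)
row 2: 10.0000x + 0.0000y = 65.0000  (k_3=80.5000)
row 3: 20.0000x + 8.0000y = 174.0000  (k_4=-28.5000)
Cramer on rows 1–2 → x = 6.5000, y = 5.5000
check cable 4: ‖A_4−P‖² = 44.5000 ≈ L_4² = 44.5000 ✓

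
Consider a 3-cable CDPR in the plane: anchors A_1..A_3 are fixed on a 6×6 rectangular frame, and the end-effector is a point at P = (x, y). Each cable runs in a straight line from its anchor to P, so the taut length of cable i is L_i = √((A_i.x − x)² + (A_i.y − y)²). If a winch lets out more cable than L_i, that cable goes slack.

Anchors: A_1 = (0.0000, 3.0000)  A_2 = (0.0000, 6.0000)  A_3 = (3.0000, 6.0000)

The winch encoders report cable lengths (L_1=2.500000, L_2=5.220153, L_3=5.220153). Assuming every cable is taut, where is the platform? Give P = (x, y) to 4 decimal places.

(1.5000, 1.0000)

each cable: (A_i−P)·(A_i−P) = L_i²; let q_i = ‖A_i‖²−L_i²
q_1 = 0.0000+9.0000−6.2500 = 2.7500
row 1: 0.0000x − 6.0000y = -6.0000  (q_2=8.7500)
row 2: -6.0000x − 6.0000y = -15.0000  (q_3=17.7500)
Cramer on rows 1–2 → x = 1.5000, y = 1.0000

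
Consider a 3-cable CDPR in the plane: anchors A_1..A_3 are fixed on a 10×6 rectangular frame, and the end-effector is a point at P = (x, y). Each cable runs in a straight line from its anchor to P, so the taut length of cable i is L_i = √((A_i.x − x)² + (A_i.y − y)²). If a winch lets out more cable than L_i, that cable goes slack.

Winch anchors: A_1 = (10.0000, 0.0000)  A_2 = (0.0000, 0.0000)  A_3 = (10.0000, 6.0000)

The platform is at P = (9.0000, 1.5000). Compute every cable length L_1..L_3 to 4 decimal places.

(1.8028, 9.1241, 4.6098)

L_1 = √((10.0000−9.0000)² + (0.0000−1.5000)²) = 1.8028
L_2 = √((0.0000−9.0000)² + (0.0000−1.5000)²) = 9.1241
L_3 = √((10.0000−9.0000)² + (6.0000−1.5000)²) = 4.6098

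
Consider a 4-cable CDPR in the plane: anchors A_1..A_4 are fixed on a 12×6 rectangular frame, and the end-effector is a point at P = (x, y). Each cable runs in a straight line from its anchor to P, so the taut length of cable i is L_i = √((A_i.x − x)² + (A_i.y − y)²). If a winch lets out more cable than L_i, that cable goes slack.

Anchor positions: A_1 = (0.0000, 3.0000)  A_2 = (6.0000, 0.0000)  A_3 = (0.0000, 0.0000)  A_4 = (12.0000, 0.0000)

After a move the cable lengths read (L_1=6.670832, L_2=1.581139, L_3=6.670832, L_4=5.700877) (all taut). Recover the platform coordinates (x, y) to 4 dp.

(6.5000, 1.5000)

expand ‖A_i−P‖²=L_i² and subtract eq 1 (k_i ≔ ‖A_i‖²−L_i²)
k_1 = 0.0000+9.0000−44.5000 = -35.5000
eq1−eq2 → [-12.0000  6.0000]·P = -69.0000
eq1−eq3 → [0.0000  6.0000]·P = 9.0000
eq1−eq4 → [-24.0000  6.0000]·P = -147.0000
2×2 solve → P = (6.5000, 1.5000)
check cable 4: ‖A_4−P‖² = 32.5000 ≈ L_4² = 32.5000 ✓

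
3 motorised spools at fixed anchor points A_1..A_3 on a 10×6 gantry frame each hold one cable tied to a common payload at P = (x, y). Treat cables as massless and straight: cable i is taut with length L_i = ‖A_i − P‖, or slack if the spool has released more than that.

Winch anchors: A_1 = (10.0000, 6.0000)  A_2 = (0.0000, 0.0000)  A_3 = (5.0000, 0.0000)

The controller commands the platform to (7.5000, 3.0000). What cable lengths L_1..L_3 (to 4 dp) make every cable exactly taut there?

(3.9051, 8.0777, 3.9051)

cable 1: Δx=2.5000, Δy=3.0000; L_1 = √(Δx²+Δy²) = 3.9051
cable 2: Δx=-7.5000, Δy=-3.0000; L_2 = √(Δx²+Δy²) = 8.0777
cable 3: Δx=-2.5000, Δy=-3.0000; L_3 = √(Δx²+Δy²) = 3.9051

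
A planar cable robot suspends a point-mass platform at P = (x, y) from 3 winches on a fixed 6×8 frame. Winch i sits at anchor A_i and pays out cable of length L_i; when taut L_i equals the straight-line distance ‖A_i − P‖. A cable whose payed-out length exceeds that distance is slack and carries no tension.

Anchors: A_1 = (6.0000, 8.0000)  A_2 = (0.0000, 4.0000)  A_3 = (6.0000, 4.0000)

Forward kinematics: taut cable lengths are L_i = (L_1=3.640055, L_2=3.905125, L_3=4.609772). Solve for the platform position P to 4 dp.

expand ‖A_i−P‖²=L_i² and subtract eq 1 (q_i ≔ ‖A_i‖²−L_i²)
q_1 = 36.0000+64.0000−13.2500 = 86.7500
eq1−eq2 → [12.0000  8.0000]·P = 86.0000
eq1−eq3 → [0.0000  8.0000]·P = 56.0000
2×2 solve → P = (2.5000, 7.0000)

(2.5000, 7.0000)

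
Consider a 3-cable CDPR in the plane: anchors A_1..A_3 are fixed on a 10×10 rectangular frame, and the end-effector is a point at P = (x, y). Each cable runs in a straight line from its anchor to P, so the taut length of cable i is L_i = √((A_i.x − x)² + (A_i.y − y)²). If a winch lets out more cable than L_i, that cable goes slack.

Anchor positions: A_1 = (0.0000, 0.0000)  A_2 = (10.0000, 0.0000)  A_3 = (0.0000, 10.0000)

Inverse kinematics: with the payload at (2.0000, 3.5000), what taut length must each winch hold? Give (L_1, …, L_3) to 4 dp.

(4.0311, 8.7321, 6.8007)

L_1 = √((0.0000−2.0000)² + (0.0000−3.5000)²) = 4.0311
L_2 = √((10.0000−2.0000)² + (0.0000−3.5000)²) = 8.7321
L_3 = √((0.0000−2.0000)² + (10.0000−3.5000)²) = 6.8007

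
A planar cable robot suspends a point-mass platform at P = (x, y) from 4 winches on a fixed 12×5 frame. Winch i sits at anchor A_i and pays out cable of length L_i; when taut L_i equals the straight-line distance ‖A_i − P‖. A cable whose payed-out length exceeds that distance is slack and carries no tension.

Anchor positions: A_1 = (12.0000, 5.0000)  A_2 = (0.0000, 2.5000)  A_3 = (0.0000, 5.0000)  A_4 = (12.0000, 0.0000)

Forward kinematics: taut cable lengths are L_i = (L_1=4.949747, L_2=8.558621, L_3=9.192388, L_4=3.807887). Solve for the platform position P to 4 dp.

expand ‖A_i−P‖²=L_i² and subtract eq 1 (q_i ≔ ‖A_i‖²−L_i²)
q_1 = 144.0000+25.0000−24.5000 = 144.5000
eq1−eq2 → [24.0000  5.0000]·P = 211.5000
eq1−eq3 → [24.0000  0.0000]·P = 204.0000
eq1−eq4 → [0.0000  10.0000]·P = 15.0000
2×2 solve → P = (8.5000, 1.5000)
check cable 4: ‖A_4−P‖² = 14.5000 ≈ L_4² = 14.5000 ✓

(8.5000, 1.5000)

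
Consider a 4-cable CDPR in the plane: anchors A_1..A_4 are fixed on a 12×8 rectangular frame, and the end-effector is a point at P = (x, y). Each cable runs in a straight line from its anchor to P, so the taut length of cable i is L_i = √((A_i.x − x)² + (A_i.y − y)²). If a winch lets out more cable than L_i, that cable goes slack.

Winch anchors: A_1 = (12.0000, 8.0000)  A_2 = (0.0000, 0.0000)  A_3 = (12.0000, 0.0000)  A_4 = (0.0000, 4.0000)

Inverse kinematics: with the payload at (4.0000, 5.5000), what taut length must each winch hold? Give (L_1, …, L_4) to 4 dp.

L_1 = √((12.0000−4.0000)² + (8.0000−5.5000)²) = 8.3815
L_2 = √((0.0000−4.0000)² + (0.0000−5.5000)²) = 6.8007
L_3 = √((12.0000−4.0000)² + (0.0000−5.5000)²) = 9.7082
L_4 = √((0.0000−4.0000)² + (4.0000−5.5000)²) = 4.2720

(8.3815, 6.8007, 9.7082, 4.2720)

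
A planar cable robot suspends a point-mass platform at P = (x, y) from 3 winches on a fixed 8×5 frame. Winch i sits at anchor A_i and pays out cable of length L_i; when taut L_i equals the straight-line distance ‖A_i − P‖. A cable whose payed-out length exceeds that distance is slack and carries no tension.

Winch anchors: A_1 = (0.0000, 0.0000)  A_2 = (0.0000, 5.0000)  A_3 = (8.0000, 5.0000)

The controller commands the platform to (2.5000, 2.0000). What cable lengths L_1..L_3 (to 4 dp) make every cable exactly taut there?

(3.2016, 3.9051, 6.2650)

cable 1: Δx=-2.5000, Δy=-2.0000; L_1 = √(Δx²+Δy²) = 3.2016
cable 2: Δx=-2.5000, Δy=3.0000; L_2 = √(Δx²+Δy²) = 3.9051
cable 3: Δx=5.5000, Δy=3.0000; L_3 = √(Δx²+Δy²) = 6.2650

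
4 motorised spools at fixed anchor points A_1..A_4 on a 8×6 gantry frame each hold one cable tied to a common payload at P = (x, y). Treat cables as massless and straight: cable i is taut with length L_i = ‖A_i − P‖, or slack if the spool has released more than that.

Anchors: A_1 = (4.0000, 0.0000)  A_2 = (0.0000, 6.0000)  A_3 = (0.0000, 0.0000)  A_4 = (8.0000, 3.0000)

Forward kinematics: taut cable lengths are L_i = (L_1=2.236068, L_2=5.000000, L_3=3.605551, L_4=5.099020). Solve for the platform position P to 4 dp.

expand ‖A_i−P‖²=L_i² and subtract eq 1 (q_i ≔ ‖A_i‖²−L_i²)
q_1 = 16.0000+0.0000−5.0000 = 11.0000
eq1−eq2 → [8.0000  -12.0000]·P = 0.0000
eq1−eq3 → [8.0000  0.0000]·P = 24.0000
eq1−eq4 → [-8.0000  -6.0000]·P = -36.0000
2×2 solve → P = (3.0000, 2.0000)
check cable 4: ‖A_4−P‖² = 26.0000 ≈ L_4² = 26.0000 ✓

(3.0000, 2.0000)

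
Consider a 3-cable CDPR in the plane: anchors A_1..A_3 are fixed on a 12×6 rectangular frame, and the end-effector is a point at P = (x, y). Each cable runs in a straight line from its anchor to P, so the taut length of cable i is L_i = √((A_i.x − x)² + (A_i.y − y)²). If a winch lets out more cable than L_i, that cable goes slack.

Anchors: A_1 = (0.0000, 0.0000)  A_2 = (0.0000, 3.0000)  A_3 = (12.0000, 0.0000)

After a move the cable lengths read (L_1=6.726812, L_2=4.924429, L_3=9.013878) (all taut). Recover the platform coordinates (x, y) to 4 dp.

each cable: (A_i−P)·(A_i−P) = L_i²; let k_i = ‖A_i‖²−L_i²
k_1 = 0.0000+0.0000−45.2500 = -45.2500
row 1: 0.0000x − 6.0000y = -30.0000  (k_2=-15.2500)
row 2: -24.0000x + 0.0000y = -108.0000  (k_3=62.7500)
Cramer on rows 1–2 → x = 4.5000, y = 5.0000

(4.5000, 5.0000)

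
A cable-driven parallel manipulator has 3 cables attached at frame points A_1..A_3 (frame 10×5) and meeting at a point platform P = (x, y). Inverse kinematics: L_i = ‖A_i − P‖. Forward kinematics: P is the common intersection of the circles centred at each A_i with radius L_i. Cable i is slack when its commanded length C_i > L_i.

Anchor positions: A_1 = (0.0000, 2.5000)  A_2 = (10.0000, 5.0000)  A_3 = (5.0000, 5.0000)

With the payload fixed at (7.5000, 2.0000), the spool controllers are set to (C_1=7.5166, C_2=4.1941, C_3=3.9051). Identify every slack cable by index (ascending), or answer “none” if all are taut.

2

cable 1: √((-7.5000)²+(0.5000)²)=7.5166, C_1=7.5166: taut
cable 2: √((2.5000)²+(3.0000)²)=3.9051, C_2=4.1941: slack
cable 3: √((-2.5000)²+(3.0000)²)=3.9051, C_3=3.9051: taut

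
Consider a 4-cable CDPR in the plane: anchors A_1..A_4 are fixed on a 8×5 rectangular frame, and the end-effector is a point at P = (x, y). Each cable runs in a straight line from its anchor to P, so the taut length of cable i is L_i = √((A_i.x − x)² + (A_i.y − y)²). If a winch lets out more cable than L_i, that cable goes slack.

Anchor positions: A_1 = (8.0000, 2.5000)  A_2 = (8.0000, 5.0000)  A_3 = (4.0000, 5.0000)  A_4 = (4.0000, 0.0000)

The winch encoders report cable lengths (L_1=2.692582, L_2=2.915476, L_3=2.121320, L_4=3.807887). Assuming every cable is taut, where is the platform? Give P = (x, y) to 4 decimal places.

circle eqns → linear via eq_j − eq_1; set k_j = A_j·A_j − L_j²
k_1 = 64.0000+6.2500−7.2500 = 63.0000
0.0000·x − 5.0000·y = k_1−k_2 = -17.5000
8.0000·x − 5.0000·y = k_1−k_3 = 26.5000
8.0000·x + 5.0000·y = k_1−k_4 = 61.5000
solve first two rows → x=5.5000, y=3.5000
check cable 4: ‖A_4−P‖² = 14.5000 ≈ L_4² = 14.5000 ✓

(5.5000, 3.5000)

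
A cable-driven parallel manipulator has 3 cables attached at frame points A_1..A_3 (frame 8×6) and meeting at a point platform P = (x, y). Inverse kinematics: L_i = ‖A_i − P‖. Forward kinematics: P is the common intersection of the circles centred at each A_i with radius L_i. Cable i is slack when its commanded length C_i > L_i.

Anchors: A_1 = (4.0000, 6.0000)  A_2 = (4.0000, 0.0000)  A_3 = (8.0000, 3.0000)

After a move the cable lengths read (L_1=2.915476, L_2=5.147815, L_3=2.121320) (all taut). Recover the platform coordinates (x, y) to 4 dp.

(6.5000, 4.5000)

each cable: (A_i−P)·(A_i−P) = L_i²; let q_i = ‖A_i‖²−L_i²
q_1 = 16.0000+36.0000−8.5000 = 43.5000
row 1: 0.0000x + 12.0000y = 54.0000  (q_2=-10.5000)
row 2: -8.0000x + 6.0000y = -25.0000  (q_3=68.5000)
Cramer on rows 1–2 → x = 6.5000, y = 4.5000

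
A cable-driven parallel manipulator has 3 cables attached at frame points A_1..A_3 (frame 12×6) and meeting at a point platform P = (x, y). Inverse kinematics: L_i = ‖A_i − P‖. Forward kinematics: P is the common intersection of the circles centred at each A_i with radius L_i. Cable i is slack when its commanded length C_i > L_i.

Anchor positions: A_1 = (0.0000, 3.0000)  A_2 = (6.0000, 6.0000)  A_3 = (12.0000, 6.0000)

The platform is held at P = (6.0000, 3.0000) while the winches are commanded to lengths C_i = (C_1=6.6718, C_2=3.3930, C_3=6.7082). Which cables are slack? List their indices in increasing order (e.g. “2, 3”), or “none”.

1, 2

i=1: geometric 6.0000 vs commanded 6.6718 ⇒ slack
i=2: geometric 3.0000 vs commanded 3.3930 ⇒ slack
i=3: geometric 6.7082 vs commanded 6.7082 ⇒ taut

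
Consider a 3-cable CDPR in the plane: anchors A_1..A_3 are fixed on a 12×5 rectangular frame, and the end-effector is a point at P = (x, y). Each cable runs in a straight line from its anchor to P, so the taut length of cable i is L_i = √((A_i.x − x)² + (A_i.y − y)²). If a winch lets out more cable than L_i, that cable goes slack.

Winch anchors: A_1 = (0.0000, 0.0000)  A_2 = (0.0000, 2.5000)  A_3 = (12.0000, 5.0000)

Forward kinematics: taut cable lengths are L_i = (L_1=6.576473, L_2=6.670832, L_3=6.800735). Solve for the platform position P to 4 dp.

expand ‖A_i−P‖²=L_i² and subtract eq 1 (c_i ≔ ‖A_i‖²−L_i²)
c_1 = 0.0000+0.0000−43.2500 = -43.2500
eq1−eq2 → [0.0000  -5.0000]·P = -5.0000
eq1−eq3 → [-24.0000  -10.0000]·P = -166.0000
2×2 solve → P = (6.5000, 1.0000)

(6.5000, 1.0000)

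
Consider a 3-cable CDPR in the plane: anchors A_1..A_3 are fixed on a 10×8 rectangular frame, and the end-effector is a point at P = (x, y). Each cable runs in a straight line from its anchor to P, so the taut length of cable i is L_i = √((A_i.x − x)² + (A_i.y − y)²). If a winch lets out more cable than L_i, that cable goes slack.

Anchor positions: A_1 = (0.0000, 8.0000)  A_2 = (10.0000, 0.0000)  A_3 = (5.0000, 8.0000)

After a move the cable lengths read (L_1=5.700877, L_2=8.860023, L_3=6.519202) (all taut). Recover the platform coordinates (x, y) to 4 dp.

each cable: (A_i−P)·(A_i−P) = L_i²; let k_i = ‖A_i‖²−L_i²
k_1 = 0.0000+64.0000−32.5000 = 31.5000
row 1: -20.0000x + 16.0000y = 10.0000  (k_2=21.5000)
row 2: -10.0000x + 0.0000y = -15.0000  (k_3=46.5000)
Cramer on rows 1–2 → x = 1.5000, y = 2.5000

(1.5000, 2.5000)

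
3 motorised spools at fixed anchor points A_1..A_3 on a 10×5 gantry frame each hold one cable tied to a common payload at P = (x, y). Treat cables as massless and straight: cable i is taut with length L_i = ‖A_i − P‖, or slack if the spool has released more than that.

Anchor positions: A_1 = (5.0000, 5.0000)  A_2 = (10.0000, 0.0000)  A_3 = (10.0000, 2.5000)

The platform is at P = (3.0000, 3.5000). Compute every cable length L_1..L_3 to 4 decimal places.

(2.5000, 7.8262, 7.0711)

cable 1: Δx=2.0000, Δy=1.5000; L_1 = √(Δx²+Δy²) = 2.5000
cable 2: Δx=7.0000, Δy=-3.5000; L_2 = √(Δx²+Δy²) = 7.8262
cable 3: Δx=7.0000, Δy=-1.0000; L_3 = √(Δx²+Δy²) = 7.0711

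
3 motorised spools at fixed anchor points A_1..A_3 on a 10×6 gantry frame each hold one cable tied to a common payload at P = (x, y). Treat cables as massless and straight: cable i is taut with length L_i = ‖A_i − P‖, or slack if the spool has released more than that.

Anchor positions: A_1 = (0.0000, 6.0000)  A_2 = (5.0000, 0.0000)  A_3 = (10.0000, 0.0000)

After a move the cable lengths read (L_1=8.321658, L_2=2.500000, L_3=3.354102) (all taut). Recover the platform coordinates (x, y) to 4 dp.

expand ‖A_i−P‖²=L_i² and subtract eq 1 (c_i ≔ ‖A_i‖²−L_i²)
c_1 = 0.0000+36.0000−69.2500 = -33.2500
eq1−eq2 → [-10.0000  12.0000]·P = -52.0000
eq1−eq3 → [-20.0000  12.0000]·P = -122.0000
2×2 solve → P = (7.0000, 1.5000)

(7.0000, 1.5000)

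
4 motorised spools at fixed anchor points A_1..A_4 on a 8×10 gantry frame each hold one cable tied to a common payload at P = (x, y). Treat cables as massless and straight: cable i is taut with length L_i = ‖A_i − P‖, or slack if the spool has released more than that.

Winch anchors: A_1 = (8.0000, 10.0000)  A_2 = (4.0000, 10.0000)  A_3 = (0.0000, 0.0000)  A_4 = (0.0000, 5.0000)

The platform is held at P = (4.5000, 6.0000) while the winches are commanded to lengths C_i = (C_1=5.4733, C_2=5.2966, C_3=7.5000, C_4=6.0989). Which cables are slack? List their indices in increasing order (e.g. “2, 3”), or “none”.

1, 2, 4

i=1: geometric 5.3151 vs commanded 5.4733 ⇒ slack
i=2: geometric 4.0311 vs commanded 5.2966 ⇒ slack
i=3: geometric 7.5000 vs commanded 7.5000 ⇒ taut
i=4: geometric 4.6098 vs commanded 6.0989 ⇒ slack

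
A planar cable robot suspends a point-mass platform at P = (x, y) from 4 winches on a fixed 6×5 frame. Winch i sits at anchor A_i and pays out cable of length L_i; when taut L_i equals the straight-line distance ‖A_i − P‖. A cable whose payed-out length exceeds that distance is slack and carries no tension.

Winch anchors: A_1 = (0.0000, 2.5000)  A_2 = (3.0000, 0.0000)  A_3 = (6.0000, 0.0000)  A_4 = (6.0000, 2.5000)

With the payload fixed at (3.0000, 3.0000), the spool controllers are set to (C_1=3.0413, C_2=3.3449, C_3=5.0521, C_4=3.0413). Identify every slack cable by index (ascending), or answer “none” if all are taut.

i=1: geometric 3.0414 vs commanded 3.0413 ⇒ taut
i=2: geometric 3.0000 vs commanded 3.3449 ⇒ slack
i=3: geometric 4.2426 vs commanded 5.0521 ⇒ slack
i=4: geometric 3.0414 vs commanded 3.0413 ⇒ taut

2, 3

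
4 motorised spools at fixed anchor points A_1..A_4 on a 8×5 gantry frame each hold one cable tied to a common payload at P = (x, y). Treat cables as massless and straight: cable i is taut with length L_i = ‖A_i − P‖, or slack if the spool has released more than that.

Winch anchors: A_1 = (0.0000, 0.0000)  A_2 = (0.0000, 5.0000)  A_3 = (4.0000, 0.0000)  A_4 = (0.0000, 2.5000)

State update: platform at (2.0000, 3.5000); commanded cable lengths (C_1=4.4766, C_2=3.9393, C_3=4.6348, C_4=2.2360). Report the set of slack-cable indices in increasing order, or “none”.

1, 2, 3

i=1: geometric 4.0311 vs commanded 4.4766 ⇒ slack
i=2: geometric 2.5000 vs commanded 3.9393 ⇒ slack
i=3: geometric 4.0311 vs commanded 4.6348 ⇒ slack
i=4: geometric 2.2361 vs commanded 2.2360 ⇒ taut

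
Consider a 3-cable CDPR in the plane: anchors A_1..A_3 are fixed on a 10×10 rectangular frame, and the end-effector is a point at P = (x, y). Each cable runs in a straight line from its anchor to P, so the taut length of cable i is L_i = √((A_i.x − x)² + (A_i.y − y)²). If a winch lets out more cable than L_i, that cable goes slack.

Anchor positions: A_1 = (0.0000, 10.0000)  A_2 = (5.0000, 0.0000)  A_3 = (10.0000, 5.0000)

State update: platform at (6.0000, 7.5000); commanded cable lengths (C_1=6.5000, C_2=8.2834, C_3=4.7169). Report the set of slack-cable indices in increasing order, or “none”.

2

i=1: geometric 6.5000 vs commanded 6.5000 ⇒ taut
i=2: geometric 7.5664 vs commanded 8.2834 ⇒ slack
i=3: geometric 4.7170 vs commanded 4.7169 ⇒ taut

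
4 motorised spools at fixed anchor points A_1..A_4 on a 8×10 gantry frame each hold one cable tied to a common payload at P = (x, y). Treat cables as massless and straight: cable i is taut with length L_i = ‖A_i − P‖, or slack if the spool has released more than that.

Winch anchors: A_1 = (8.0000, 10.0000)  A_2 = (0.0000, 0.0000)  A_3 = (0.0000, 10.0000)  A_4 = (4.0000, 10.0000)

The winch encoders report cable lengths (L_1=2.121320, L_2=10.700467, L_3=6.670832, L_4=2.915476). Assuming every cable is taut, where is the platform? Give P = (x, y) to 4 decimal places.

(6.5000, 8.5000)

expand ‖A_i−P‖²=L_i² and subtract eq 1 (q_i ≔ ‖A_i‖²−L_i²)
q_1 = 64.0000+100.0000−4.5000 = 159.5000
eq1−eq2 → [16.0000  20.0000]·P = 274.0000
eq1−eq3 → [16.0000  0.0000]·P = 104.0000
eq1−eq4 → [8.0000  0.0000]·P = 52.0000
2×2 solve → P = (6.5000, 8.5000)
check cable 4: ‖A_4−P‖² = 8.5000 ≈ L_4² = 8.5000 ✓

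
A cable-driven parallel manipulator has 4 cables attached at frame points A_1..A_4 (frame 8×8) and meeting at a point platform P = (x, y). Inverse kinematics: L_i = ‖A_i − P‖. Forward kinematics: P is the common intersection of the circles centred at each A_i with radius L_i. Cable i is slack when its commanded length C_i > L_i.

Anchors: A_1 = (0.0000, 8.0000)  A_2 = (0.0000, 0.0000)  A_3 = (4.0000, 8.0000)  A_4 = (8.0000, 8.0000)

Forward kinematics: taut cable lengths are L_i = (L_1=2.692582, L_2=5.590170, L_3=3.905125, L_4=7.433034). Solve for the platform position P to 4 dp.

each cable: (A_i−P)·(A_i−P) = L_i²; let k_i = ‖A_i‖²−L_i²
k_1 = 0.0000+64.0000−7.2500 = 56.7500
row 1: 0.0000x + 16.0000y = 88.0000  (k_2=-31.2500)
row 2: -8.0000x + 0.0000y = -8.0000  (k_3=64.7500)
row 3: -16.0000x + 0.0000y = -16.0000  (k_4=72.7500)
Cramer on rows 1–2 → x = 1.0000, y = 5.5000
check cable 4: ‖A_4−P‖² = 55.2500 ≈ L_4² = 55.2500 ✓

(1.0000, 5.5000)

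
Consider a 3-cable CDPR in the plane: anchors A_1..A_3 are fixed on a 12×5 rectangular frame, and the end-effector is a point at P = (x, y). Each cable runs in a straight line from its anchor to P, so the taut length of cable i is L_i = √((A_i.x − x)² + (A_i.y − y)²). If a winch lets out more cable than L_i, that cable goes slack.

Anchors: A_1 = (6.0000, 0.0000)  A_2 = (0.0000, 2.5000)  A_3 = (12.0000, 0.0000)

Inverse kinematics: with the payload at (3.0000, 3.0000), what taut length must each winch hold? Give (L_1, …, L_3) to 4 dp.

(4.2426, 3.0414, 9.4868)

L_1 = √((6.0000−3.0000)² + (0.0000−3.0000)²) = 4.2426
L_2 = √((0.0000−3.0000)² + (2.5000−3.0000)²) = 3.0414
L_3 = √((12.0000−3.0000)² + (0.0000−3.0000)²) = 9.4868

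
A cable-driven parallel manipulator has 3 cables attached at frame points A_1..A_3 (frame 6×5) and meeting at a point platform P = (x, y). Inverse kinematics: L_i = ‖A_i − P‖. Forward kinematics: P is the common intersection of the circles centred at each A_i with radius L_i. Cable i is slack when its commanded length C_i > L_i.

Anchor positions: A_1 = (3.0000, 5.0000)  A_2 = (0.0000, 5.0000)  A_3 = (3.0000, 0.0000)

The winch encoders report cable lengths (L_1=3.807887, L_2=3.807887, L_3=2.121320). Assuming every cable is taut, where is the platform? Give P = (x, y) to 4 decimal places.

(1.5000, 1.5000)

each cable: (A_i−P)·(A_i−P) = L_i²; let q_i = ‖A_i‖²−L_i²
q_1 = 9.0000+25.0000−14.5000 = 19.5000
row 1: 6.0000x + 0.0000y = 9.0000  (q_2=10.5000)
row 2: 0.0000x + 10.0000y = 15.0000  (q_3=4.5000)
Cramer on rows 1–2 → x = 1.5000, y = 1.5000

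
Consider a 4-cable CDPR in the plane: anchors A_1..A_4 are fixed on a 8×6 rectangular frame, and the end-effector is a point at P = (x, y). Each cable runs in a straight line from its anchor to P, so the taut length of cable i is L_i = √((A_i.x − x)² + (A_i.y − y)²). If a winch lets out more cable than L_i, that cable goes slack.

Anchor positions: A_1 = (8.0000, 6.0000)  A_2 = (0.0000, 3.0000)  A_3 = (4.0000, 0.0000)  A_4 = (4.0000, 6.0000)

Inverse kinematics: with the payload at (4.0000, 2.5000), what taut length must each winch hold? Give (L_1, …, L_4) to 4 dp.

L_1: Δ = A_1−P = (4.0000, 3.5000) → ‖Δ‖ = √28.2500 = 5.3151
L_2: Δ = A_2−P = (-4.0000, 0.5000) → ‖Δ‖ = √16.2500 = 4.0311
L_3: Δ = A_3−P = (0.0000, -2.5000) → ‖Δ‖ = √6.2500 = 2.5000
L_4: Δ = A_4−P = (0.0000, 3.5000) → ‖Δ‖ = √12.2500 = 3.5000

(5.3151, 4.0311, 2.5000, 3.5000)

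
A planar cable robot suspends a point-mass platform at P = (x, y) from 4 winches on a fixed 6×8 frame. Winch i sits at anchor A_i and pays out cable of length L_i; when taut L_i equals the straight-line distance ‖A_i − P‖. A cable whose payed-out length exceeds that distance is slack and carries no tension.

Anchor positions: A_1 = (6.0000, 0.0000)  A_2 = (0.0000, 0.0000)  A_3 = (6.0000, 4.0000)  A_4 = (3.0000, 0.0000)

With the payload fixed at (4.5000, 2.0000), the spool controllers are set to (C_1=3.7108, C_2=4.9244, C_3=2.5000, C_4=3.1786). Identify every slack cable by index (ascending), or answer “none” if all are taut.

1, 4

i=1: geometric 2.5000 vs commanded 3.7108 ⇒ slack
i=2: geometric 4.9244 vs commanded 4.9244 ⇒ taut
i=3: geometric 2.5000 vs commanded 2.5000 ⇒ taut
i=4: geometric 2.5000 vs commanded 3.1786 ⇒ slack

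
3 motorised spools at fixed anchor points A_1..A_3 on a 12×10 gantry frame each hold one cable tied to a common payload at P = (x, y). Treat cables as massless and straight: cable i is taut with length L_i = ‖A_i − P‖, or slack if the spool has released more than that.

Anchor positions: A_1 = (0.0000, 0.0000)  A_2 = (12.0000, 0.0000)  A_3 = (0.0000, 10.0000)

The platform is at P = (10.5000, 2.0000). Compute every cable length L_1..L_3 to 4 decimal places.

L_1: Δ = A_1−P = (-10.5000, -2.0000) → ‖Δ‖ = √114.2500 = 10.6888
L_2: Δ = A_2−P = (1.5000, -2.0000) → ‖Δ‖ = √6.2500 = 2.5000
L_3: Δ = A_3−P = (-10.5000, 8.0000) → ‖Δ‖ = √174.2500 = 13.2004

(10.6888, 2.5000, 13.2004)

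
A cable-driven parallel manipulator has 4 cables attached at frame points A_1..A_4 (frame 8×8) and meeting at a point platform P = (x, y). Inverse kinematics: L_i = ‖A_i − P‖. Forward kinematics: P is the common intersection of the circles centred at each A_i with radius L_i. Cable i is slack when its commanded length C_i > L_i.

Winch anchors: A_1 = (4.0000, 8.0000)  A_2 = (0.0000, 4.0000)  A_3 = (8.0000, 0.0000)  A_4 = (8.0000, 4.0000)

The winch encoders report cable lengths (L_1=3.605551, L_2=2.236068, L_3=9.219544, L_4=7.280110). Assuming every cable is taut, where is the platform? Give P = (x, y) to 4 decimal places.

(1.0000, 6.0000)

expand ‖A_i−P‖²=L_i² and subtract eq 1 (c_i ≔ ‖A_i‖²−L_i²)
c_1 = 16.0000+64.0000−13.0000 = 67.0000
eq1−eq2 → [8.0000  8.0000]·P = 56.0000
eq1−eq3 → [-8.0000  16.0000]·P = 88.0000
eq1−eq4 → [-8.0000  8.0000]·P = 40.0000
2×2 solve → P = (1.0000, 6.0000)
check cable 4: ‖A_4−P‖² = 53.0000 ≈ L_4² = 53.0000 ✓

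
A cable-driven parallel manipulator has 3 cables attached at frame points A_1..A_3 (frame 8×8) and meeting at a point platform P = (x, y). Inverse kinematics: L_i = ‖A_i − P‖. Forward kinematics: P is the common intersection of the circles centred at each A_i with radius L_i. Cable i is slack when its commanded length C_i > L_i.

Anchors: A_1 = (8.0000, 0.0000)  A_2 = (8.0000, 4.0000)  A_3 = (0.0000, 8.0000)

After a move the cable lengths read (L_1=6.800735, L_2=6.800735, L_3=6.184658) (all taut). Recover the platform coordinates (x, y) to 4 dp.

circle eqns → linear via eq_j − eq_1; set q_j = A_j·A_j − L_j²
q_1 = 64.0000+0.0000−46.2500 = 17.7500
0.0000·x − 8.0000·y = q_1−q_2 = -16.0000
16.0000·x − 16.0000·y = q_1−q_3 = -8.0000
solve first two rows → x=1.5000, y=2.0000

(1.5000, 2.0000)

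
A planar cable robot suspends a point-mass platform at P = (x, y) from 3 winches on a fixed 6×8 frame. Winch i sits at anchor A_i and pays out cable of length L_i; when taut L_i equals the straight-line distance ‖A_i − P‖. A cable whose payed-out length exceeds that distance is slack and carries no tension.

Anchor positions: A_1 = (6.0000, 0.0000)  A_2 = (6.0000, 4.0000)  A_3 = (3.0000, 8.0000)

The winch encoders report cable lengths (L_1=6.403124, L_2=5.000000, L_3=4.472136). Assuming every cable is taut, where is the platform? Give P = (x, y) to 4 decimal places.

expand ‖A_i−P‖²=L_i² and subtract eq 1 (c_i ≔ ‖A_i‖²−L_i²)
c_1 = 36.0000+0.0000−41.0000 = -5.0000
eq1−eq2 → [0.0000  -8.0000]·P = -32.0000
eq1−eq3 → [6.0000  -16.0000]·P = -58.0000
2×2 solve → P = (1.0000, 4.0000)

(1.0000, 4.0000)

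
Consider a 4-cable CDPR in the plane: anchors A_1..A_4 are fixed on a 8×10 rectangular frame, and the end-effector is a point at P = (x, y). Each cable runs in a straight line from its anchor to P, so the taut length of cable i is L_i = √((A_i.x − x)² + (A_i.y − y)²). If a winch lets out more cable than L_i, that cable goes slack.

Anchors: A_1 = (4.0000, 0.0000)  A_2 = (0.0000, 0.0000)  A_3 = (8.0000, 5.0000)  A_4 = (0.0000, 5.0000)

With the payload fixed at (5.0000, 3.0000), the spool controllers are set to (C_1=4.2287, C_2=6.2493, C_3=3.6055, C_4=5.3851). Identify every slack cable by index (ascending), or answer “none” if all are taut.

1, 2

cable 1: √((-1.0000)²+(-3.0000)²)=3.1623, C_1=4.2287: slack
cable 2: √((-5.0000)²+(-3.0000)²)=5.8310, C_2=6.2493: slack
cable 3: √((3.0000)²+(2.0000)²)=3.6056, C_3=3.6055: taut
cable 4: √((-5.0000)²+(2.0000)²)=5.3852, C_4=5.3851: taut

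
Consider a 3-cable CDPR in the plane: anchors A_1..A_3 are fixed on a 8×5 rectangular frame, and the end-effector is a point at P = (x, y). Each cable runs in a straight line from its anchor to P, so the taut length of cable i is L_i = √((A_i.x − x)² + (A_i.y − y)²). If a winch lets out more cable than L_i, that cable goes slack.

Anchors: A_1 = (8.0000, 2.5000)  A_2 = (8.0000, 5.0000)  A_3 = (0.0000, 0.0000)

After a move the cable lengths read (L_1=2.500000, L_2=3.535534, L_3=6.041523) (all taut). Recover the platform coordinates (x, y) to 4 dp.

expand ‖A_i−P‖²=L_i² and subtract eq 1 (k_i ≔ ‖A_i‖²−L_i²)
k_1 = 64.0000+6.2500−6.2500 = 64.0000
eq1−eq2 → [0.0000  -5.0000]·P = -12.5000
eq1−eq3 → [16.0000  5.0000]·P = 100.5000
2×2 solve → P = (5.5000, 2.5000)

(5.5000, 2.5000)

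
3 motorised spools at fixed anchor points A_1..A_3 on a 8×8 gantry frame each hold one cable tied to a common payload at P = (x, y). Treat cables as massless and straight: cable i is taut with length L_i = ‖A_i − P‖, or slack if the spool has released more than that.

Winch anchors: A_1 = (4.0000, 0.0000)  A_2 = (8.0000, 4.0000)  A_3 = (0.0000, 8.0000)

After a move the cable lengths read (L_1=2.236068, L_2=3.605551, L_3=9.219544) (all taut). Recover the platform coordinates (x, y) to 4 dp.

expand ‖A_i−P‖²=L_i² and subtract eq 1 (k_i ≔ ‖A_i‖²−L_i²)
k_1 = 16.0000+0.0000−5.0000 = 11.0000
eq1−eq2 → [-8.0000  -8.0000]·P = -56.0000
eq1−eq3 → [8.0000  -16.0000]·P = 32.0000
2×2 solve → P = (6.0000, 1.0000)

(6.0000, 1.0000)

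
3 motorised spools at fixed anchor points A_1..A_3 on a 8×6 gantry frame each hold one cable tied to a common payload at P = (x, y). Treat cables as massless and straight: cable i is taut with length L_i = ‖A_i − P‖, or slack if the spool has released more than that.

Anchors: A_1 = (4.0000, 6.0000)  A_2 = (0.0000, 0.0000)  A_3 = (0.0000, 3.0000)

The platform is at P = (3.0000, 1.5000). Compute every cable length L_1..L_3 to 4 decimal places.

cable 1: Δx=1.0000, Δy=4.5000; L_1 = √(Δx²+Δy²) = 4.6098
cable 2: Δx=-3.0000, Δy=-1.5000; L_2 = √(Δx²+Δy²) = 3.3541
cable 3: Δx=-3.0000, Δy=1.5000; L_3 = √(Δx²+Δy²) = 3.3541

(4.6098, 3.3541, 3.3541)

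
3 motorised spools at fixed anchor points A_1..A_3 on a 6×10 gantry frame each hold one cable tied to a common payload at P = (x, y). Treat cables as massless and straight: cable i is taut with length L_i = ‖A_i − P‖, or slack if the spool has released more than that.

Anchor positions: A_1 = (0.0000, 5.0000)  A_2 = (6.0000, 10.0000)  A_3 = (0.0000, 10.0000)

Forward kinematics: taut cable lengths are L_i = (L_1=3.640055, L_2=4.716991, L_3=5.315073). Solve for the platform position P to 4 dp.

each cable: (A_i−P)·(A_i−P) = L_i²; let k_i = ‖A_i‖²−L_i²
k_1 = 0.0000+25.0000−13.2500 = 11.7500
row 1: -12.0000x − 10.0000y = -102.0000  (k_2=113.7500)
row 2: 0.0000x − 10.0000y = -60.0000  (k_3=71.7500)
Cramer on rows 1–2 → x = 3.5000, y = 6.0000

(3.5000, 6.0000)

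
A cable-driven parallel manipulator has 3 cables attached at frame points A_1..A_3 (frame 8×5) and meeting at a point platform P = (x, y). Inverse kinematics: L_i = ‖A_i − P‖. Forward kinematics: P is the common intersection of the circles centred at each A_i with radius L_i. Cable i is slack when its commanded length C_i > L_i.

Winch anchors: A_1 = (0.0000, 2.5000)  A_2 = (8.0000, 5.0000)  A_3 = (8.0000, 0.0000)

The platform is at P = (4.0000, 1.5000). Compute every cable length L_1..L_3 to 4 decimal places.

L_1 = √((0.0000−4.0000)² + (2.5000−1.5000)²) = 4.1231
L_2 = √((8.0000−4.0000)² + (5.0000−1.5000)²) = 5.3151
L_3 = √((8.0000−4.0000)² + (0.0000−1.5000)²) = 4.2720

(4.1231, 5.3151, 4.2720)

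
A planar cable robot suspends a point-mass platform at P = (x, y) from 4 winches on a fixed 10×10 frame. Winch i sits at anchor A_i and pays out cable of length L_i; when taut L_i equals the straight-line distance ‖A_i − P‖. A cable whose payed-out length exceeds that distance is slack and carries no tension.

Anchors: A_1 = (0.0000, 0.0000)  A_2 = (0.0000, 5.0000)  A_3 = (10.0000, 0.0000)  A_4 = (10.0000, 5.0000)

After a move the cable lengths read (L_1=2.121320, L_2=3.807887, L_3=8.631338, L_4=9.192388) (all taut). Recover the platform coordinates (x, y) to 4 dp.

circle eqns → linear via eq_j − eq_1; set c_j = A_j·A_j − L_j²
c_1 = 0.0000+0.0000−4.5000 = -4.5000
0.0000·x − 10.0000·y = c_1−c_2 = -15.0000
-20.0000·x + 0.0000·y = c_1−c_3 = -30.0000
-20.0000·x − 10.0000·y = c_1−c_4 = -45.0000
solve first two rows → x=1.5000, y=1.5000
check cable 4: ‖A_4−P‖² = 84.5000 ≈ L_4² = 84.5000 ✓

(1.5000, 1.5000)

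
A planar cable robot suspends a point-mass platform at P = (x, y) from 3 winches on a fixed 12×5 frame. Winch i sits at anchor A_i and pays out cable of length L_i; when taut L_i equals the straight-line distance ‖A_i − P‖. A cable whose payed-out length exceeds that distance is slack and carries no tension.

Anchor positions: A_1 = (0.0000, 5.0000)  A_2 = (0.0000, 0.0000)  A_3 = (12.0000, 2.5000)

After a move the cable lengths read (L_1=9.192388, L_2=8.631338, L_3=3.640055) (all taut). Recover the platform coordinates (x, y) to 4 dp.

expand ‖A_i−P‖²=L_i² and subtract eq 1 (k_i ≔ ‖A_i‖²−L_i²)
k_1 = 0.0000+25.0000−84.5000 = -59.5000
eq1−eq2 → [0.0000  10.0000]·P = 15.0000
eq1−eq3 → [-24.0000  5.0000]·P = -196.5000
2×2 solve → P = (8.5000, 1.5000)

(8.5000, 1.5000)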